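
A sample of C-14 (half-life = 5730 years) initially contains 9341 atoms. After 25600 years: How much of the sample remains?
N = N₀(1/2)^(t/t½) = 422.2 atoms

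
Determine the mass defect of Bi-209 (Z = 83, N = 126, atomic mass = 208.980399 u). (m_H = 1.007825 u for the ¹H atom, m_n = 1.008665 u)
Δm = Z·m_H + N·m_n − M = 1.761 u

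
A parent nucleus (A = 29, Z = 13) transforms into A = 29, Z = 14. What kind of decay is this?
ΔA = 0, ΔZ = +1 ⇒ beta-minus decay (β⁻)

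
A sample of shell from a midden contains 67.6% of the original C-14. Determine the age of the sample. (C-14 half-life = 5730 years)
Age = t½ × log₂(1/ratio) = 3237 years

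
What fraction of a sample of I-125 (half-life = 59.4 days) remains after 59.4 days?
N/N₀ = (1/2)^(t/t½) = 0.5 = 50%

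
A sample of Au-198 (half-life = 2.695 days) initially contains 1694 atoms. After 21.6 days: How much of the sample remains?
N = N₀(1/2)^(t/t½) = 6.549 atoms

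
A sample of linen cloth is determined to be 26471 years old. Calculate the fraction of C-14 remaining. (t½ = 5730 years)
N/N₀ = (1/2)^(t/t½) = 0.04067 = 4.07%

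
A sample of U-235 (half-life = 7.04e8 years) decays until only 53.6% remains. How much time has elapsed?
t = t½ × log₂(N₀/N) = 6.334e8 years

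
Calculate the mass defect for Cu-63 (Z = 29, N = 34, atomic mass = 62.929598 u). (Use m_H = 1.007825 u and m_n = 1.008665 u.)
Δm = Z·m_H + N·m_n − M = 0.5919 u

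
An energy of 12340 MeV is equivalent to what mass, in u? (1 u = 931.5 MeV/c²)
m = E/c² = 13.25 u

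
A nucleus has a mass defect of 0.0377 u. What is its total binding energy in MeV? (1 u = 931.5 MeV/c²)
B.E. = Δm × 931.5 = 35.12 MeV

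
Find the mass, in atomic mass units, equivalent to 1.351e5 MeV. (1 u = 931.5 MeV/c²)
m = E/c² = 145 u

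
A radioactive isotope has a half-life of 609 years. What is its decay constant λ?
λ = ln(2)/t½ = 0.001138 year⁻¹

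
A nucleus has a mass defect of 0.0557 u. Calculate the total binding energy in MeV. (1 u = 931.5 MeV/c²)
B.E. = Δm × 931.5 = 51.88 MeV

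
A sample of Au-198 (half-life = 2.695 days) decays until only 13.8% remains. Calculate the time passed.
t = t½ × log₂(N₀/N) = 7.7 days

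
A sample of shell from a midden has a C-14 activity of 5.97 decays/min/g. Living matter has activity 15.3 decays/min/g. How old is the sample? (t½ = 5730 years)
Age = t½ × log₂(A₀/A) = 7780 years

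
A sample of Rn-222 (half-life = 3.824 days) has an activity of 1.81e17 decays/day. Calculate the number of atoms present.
N = A/λ = 9.986e17 atoms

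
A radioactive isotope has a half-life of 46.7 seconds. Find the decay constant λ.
λ = ln(2)/t½ = 0.01484 second⁻¹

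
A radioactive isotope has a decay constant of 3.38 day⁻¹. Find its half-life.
t½ = ln(2)/λ = 0.2051 days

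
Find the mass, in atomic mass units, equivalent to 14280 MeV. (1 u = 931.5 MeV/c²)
m = E/c² = 15.33 u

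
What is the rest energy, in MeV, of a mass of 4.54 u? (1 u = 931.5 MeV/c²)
E = mc² = 4229 MeV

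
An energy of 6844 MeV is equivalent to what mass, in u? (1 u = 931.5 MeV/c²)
m = E/c² = 7.347 u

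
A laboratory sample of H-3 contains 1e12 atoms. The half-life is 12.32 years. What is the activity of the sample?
A = λN = 5.626e10 decays/year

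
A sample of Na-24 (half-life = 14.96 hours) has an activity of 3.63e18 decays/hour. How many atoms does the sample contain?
N = A/λ = 7.835e19 atoms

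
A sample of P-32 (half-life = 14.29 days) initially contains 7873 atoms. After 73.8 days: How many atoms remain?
N = N₀(1/2)^(t/t½) = 219.5 atoms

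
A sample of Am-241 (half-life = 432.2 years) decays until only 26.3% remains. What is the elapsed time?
t = t½ × log₂(N₀/N) = 832.8 years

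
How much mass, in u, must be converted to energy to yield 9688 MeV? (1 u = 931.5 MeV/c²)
m = E/c² = 10.4 u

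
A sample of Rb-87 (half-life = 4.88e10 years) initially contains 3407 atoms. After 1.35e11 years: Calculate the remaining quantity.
N = N₀(1/2)^(t/t½) = 500.7 atoms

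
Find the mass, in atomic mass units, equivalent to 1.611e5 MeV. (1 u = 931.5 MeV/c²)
m = E/c² = 172.9 u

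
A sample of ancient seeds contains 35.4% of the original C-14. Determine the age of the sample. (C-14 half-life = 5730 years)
Age = t½ × log₂(1/ratio) = 8585 years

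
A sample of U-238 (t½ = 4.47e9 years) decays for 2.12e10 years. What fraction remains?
N/N₀ = (1/2)^(t/t½) = 0.03735 = 3.74%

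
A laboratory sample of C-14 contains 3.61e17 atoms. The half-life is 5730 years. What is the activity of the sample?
A = λN = 4.367e13 decays/year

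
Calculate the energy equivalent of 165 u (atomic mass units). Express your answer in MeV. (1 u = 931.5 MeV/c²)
E = mc² = 1.537e5 MeV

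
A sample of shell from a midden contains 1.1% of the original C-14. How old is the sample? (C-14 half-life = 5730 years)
Age = t½ × log₂(1/ratio) = 37280 years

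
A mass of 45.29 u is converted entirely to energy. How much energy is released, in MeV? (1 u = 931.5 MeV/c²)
E = mc² = 42190 MeV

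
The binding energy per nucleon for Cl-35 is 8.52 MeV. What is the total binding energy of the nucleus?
B.E. = 8.52 × 35 = 298.2 MeV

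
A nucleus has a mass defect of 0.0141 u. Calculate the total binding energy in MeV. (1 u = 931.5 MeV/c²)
B.E. = Δm × 931.5 = 13.13 MeV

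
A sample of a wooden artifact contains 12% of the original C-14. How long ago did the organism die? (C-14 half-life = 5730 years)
Age = t½ × log₂(1/ratio) = 17530 years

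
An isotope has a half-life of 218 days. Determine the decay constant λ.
λ = ln(2)/t½ = 0.00318 day⁻¹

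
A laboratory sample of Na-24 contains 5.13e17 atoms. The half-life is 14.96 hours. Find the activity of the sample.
A = λN = 2.377e16 decays/hour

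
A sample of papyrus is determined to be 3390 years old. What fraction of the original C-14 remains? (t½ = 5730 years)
N/N₀ = (1/2)^(t/t½) = 0.6636 = 66.4%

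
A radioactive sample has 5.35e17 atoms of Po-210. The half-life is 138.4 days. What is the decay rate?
A = λN = 2.679e15 decays/day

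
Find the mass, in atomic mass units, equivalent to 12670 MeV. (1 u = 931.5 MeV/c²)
m = E/c² = 13.6 u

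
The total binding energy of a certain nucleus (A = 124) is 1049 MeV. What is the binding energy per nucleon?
B.E./A = 1049/124 = 8.46 MeV/nucleon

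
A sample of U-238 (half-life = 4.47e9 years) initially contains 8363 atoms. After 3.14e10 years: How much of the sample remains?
N = N₀(1/2)^(t/t½) = 64.23 atoms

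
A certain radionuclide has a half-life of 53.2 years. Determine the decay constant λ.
λ = ln(2)/t½ = 0.01303 year⁻¹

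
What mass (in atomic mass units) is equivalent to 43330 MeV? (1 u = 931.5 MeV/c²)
m = E/c² = 46.52 u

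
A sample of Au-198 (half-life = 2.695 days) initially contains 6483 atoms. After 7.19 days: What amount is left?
N = N₀(1/2)^(t/t½) = 1020 atoms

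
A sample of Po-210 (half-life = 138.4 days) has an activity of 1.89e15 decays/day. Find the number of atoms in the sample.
N = A/λ = 3.774e17 atoms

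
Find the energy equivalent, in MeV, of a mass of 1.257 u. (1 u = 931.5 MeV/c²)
E = mc² = 1171 MeV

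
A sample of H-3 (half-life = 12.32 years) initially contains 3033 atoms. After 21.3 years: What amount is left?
N = N₀(1/2)^(t/t½) = 915 atoms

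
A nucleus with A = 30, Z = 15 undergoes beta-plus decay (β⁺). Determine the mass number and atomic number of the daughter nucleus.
Daughter: A = 30, Z = 14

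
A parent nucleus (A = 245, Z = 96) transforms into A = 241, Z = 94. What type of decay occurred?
ΔA = -4, ΔZ = -2 ⇒ alpha decay (α)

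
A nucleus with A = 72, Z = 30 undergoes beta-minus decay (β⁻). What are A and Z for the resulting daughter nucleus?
Daughter: A = 72, Z = 31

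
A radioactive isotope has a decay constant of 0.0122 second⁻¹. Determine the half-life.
t½ = ln(2)/λ = 56.82 seconds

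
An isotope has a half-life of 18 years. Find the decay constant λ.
λ = ln(2)/t½ = 0.03851 year⁻¹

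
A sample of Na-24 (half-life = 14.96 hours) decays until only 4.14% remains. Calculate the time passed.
t = t½ × log₂(N₀/N) = 68.73 hours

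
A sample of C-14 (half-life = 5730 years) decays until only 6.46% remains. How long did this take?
t = t½ × log₂(N₀/N) = 22650 years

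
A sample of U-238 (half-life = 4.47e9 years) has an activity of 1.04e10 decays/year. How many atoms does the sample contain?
N = A/λ = 6.707e19 atoms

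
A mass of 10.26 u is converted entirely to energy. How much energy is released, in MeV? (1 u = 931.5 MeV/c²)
E = mc² = 9557 MeV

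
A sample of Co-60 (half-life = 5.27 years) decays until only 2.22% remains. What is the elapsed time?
t = t½ × log₂(N₀/N) = 28.95 years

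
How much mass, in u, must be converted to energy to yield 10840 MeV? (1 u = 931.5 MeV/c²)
m = E/c² = 11.64 u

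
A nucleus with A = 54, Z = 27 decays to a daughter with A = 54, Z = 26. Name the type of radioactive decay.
ΔA = 0, ΔZ = -1 ⇒ beta-plus decay (β⁺) or electron capture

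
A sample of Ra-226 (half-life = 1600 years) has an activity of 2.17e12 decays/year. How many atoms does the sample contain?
N = A/λ = 5.009e15 atoms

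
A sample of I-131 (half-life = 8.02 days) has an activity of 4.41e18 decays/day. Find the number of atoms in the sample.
N = A/λ = 5.103e19 atoms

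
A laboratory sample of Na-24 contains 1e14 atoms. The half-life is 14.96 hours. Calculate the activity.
A = λN = 4.633e12 decays/hour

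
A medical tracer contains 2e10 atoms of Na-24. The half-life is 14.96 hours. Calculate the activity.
A = λN = 9.267e8 decays/hour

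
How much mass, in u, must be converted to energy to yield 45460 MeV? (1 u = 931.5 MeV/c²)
m = E/c² = 48.8 u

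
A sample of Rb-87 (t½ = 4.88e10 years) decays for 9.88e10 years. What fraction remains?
N/N₀ = (1/2)^(t/t½) = 0.2458 = 24.6%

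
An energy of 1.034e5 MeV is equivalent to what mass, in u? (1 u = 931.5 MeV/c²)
m = E/c² = 111 u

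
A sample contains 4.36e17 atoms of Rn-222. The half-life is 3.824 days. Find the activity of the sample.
A = λN = 7.903e16 decays/day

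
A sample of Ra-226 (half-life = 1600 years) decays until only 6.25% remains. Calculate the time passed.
t = t½ × log₂(N₀/N) = 6400 years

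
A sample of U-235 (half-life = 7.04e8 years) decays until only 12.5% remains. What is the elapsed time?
t = t½ × log₂(N₀/N) = 2.112e9 years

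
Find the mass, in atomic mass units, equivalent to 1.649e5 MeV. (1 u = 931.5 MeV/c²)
m = E/c² = 177 u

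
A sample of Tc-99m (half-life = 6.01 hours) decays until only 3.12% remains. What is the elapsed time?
t = t½ × log₂(N₀/N) = 30.06 hours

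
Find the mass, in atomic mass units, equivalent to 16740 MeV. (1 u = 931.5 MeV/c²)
m = E/c² = 17.97 u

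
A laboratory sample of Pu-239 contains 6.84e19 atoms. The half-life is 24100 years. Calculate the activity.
A = λN = 1.967e15 decays/year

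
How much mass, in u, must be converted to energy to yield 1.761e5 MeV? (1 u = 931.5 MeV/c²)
m = E/c² = 189 u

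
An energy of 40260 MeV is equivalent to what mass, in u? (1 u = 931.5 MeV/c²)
m = E/c² = 43.22 u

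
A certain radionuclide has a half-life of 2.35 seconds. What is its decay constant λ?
λ = ln(2)/t½ = 0.295 second⁻¹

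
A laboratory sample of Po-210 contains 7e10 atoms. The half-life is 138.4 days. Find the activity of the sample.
A = λN = 3.506e8 decays/day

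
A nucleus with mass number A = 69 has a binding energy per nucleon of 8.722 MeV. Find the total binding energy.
B.E. = 8.722 × 69 = 601.8 MeV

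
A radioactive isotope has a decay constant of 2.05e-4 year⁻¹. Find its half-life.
t½ = ln(2)/λ = 3381 years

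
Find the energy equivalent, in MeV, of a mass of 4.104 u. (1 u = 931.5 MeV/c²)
E = mc² = 3823 MeV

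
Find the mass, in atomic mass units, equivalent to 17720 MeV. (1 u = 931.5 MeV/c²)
m = E/c² = 19.02 u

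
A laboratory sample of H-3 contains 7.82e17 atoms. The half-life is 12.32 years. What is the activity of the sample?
A = λN = 4.4e16 decays/year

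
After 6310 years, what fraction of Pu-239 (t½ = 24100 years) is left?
N/N₀ = (1/2)^(t/t½) = 0.834 = 83.4%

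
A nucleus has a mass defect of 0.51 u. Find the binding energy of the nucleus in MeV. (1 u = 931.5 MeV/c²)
B.E. = Δm × 931.5 = 475.1 MeV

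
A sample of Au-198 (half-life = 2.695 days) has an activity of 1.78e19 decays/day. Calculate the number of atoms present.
N = A/λ = 6.921e19 atoms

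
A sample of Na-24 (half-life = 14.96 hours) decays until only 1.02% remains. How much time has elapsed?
t = t½ × log₂(N₀/N) = 98.96 hours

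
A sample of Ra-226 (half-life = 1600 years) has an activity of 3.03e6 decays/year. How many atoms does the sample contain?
N = A/λ = 6.994e9 atoms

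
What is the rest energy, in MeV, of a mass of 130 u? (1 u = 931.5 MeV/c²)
E = mc² = 1.211e5 MeV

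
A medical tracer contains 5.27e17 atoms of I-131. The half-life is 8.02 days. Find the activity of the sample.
A = λN = 4.555e16 decays/day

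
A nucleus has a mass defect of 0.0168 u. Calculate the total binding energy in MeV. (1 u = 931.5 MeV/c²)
B.E. = Δm × 931.5 = 15.65 MeV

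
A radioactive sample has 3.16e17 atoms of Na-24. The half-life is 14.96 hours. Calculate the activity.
A = λN = 1.464e16 decays/hour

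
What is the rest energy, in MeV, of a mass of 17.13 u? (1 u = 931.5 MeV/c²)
E = mc² = 15960 MeV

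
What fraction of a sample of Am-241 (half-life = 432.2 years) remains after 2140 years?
N/N₀ = (1/2)^(t/t½) = 0.03232 = 3.23%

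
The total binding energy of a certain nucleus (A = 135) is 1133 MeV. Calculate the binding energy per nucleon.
B.E./A = 1133/135 = 8.393 MeV/nucleon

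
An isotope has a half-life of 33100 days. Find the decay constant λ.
λ = ln(2)/t½ = 2.094e-5 day⁻¹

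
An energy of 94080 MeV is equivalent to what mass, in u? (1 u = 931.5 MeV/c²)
m = E/c² = 101 u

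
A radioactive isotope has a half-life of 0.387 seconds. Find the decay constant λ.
λ = ln(2)/t½ = 1.791 second⁻¹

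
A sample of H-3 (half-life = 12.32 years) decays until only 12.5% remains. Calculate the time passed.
t = t½ × log₂(N₀/N) = 36.96 years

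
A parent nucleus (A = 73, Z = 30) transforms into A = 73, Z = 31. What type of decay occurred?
ΔA = 0, ΔZ = +1 ⇒ beta-minus decay (β⁻)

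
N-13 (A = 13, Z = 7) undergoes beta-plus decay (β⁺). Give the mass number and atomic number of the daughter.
Daughter: A = 13, Z = 6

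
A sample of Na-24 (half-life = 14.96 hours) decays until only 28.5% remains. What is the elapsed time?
t = t½ × log₂(N₀/N) = 27.09 hours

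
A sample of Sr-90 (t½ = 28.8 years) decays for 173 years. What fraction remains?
N/N₀ = (1/2)^(t/t½) = 0.01555 = 1.55%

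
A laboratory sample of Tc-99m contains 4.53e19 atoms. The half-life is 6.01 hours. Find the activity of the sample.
A = λN = 5.225e18 decays/hour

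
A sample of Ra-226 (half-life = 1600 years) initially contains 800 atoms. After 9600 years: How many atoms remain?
N = N₀(1/2)^(t/t½) = 12.5 atoms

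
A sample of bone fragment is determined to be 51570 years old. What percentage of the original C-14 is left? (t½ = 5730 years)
N/N₀ = (1/2)^(t/t½) = 0.001953 = 0.195%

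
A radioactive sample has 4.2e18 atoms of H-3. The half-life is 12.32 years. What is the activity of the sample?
A = λN = 2.363e17 decays/year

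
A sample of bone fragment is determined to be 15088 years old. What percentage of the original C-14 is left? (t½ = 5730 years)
N/N₀ = (1/2)^(t/t½) = 0.1612 = 16.1%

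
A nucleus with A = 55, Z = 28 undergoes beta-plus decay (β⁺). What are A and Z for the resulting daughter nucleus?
Daughter: A = 55, Z = 27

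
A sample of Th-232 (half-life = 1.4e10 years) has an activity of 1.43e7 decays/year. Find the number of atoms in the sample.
N = A/λ = 2.888e17 atoms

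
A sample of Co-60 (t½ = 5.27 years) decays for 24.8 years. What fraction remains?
N/N₀ = (1/2)^(t/t½) = 0.03832 = 3.83%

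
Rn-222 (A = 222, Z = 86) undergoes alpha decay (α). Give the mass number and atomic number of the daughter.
Daughter: A = 218, Z = 84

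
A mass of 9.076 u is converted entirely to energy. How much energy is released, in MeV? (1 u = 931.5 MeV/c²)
E = mc² = 8454 MeV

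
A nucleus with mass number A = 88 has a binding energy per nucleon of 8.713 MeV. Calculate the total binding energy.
B.E. = 8.713 × 88 = 766.7 MeV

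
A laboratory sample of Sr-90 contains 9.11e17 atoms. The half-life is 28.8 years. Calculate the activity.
A = λN = 2.193e16 decays/year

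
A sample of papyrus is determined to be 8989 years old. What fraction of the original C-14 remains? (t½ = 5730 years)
N/N₀ = (1/2)^(t/t½) = 0.3371 = 33.7%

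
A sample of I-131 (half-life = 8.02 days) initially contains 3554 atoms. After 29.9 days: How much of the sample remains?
N = N₀(1/2)^(t/t½) = 268.2 atoms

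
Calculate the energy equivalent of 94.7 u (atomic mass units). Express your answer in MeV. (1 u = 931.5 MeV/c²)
E = mc² = 88210 MeV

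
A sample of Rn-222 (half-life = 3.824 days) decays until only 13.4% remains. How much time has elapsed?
t = t½ × log₂(N₀/N) = 11.09 days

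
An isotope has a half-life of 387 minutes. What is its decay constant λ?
λ = ln(2)/t½ = 0.001791 minute⁻¹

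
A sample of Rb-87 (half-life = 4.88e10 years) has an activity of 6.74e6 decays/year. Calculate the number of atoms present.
N = A/λ = 4.745e17 atoms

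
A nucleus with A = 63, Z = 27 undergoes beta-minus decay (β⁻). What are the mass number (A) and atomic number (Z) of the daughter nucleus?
Daughter: A = 63, Z = 28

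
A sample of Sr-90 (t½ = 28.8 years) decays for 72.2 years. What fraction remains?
N/N₀ = (1/2)^(t/t½) = 0.1759 = 17.6%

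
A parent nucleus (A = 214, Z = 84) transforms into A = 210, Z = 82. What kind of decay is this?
ΔA = -4, ΔZ = -2 ⇒ alpha decay (α)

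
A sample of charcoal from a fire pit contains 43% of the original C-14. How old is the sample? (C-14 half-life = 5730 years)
Age = t½ × log₂(1/ratio) = 6977 years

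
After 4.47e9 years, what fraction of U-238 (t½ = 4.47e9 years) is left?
N/N₀ = (1/2)^(t/t½) = 0.5 = 50%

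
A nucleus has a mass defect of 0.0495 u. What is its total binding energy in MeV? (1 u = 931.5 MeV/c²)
B.E. = Δm × 931.5 = 46.11 MeV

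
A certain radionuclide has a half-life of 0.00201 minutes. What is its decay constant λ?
λ = ln(2)/t½ = 344.8 minute⁻¹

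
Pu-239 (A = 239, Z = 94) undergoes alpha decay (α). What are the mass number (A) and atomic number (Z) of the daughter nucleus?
Daughter: A = 235, Z = 92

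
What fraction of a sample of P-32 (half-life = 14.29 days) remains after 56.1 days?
N/N₀ = (1/2)^(t/t½) = 0.0658 = 6.58%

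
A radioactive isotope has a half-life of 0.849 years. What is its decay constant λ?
λ = ln(2)/t½ = 0.8164 year⁻¹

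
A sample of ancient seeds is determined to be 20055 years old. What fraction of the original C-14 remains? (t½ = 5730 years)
N/N₀ = (1/2)^(t/t½) = 0.08839 = 8.84%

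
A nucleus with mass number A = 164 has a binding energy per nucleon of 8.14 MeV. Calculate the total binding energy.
B.E. = 8.14 × 164 = 1335 MeV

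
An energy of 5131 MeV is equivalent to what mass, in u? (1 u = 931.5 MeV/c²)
m = E/c² = 5.508 u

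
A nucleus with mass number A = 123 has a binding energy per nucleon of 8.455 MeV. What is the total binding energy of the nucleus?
B.E. = 8.455 × 123 = 1040 MeV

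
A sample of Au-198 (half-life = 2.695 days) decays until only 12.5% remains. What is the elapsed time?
t = t½ × log₂(N₀/N) = 8.085 days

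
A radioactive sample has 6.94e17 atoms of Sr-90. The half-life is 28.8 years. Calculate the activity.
A = λN = 1.67e16 decays/year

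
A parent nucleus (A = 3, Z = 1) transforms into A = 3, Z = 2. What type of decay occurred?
ΔA = 0, ΔZ = +1 ⇒ beta-minus decay (β⁻)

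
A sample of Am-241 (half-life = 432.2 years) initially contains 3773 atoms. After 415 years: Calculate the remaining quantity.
N = N₀(1/2)^(t/t½) = 1939 atoms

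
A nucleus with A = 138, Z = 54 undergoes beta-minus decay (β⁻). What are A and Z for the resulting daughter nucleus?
Daughter: A = 138, Z = 55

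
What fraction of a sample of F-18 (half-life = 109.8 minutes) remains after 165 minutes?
N/N₀ = (1/2)^(t/t½) = 0.3529 = 35.3%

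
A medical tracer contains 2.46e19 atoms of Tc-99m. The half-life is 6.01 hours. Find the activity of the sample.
A = λN = 2.837e18 decays/hour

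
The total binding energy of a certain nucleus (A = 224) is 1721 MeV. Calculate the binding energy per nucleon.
B.E./A = 1721/224 = 7.683 MeV/nucleon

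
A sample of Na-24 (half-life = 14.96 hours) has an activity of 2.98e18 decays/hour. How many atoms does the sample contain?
N = A/λ = 6.432e19 atoms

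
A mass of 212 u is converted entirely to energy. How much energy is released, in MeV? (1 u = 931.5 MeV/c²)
E = mc² = 1.975e5 MeV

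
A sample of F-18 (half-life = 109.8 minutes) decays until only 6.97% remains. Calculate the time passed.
t = t½ × log₂(N₀/N) = 421.9 minutes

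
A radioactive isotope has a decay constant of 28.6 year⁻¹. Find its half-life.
t½ = ln(2)/λ = 0.02424 years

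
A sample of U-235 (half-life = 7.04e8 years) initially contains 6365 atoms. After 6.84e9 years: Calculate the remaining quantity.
N = N₀(1/2)^(t/t½) = 7.569 atoms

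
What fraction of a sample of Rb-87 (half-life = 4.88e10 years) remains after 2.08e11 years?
N/N₀ = (1/2)^(t/t½) = 0.05211 = 5.21%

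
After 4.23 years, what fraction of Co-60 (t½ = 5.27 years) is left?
N/N₀ = (1/2)^(t/t½) = 0.5733 = 57.3%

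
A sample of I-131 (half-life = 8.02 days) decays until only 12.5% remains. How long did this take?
t = t½ × log₂(N₀/N) = 24.06 days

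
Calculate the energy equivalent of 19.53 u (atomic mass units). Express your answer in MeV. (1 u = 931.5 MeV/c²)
E = mc² = 18190 MeV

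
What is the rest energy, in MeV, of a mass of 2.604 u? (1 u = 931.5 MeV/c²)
E = mc² = 2426 MeV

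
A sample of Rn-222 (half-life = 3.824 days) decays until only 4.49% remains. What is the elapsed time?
t = t½ × log₂(N₀/N) = 17.12 days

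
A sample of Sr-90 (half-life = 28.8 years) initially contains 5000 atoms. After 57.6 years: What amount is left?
N = N₀(1/2)^(t/t½) = 1250 atoms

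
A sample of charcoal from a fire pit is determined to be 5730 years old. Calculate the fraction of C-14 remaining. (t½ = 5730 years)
N/N₀ = (1/2)^(t/t½) = 0.5 = 50%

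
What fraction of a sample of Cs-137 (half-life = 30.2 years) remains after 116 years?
N/N₀ = (1/2)^(t/t½) = 0.06978 = 6.98%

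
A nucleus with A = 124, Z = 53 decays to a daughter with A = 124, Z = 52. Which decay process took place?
ΔA = 0, ΔZ = -1 ⇒ beta-plus decay (β⁺) or electron capture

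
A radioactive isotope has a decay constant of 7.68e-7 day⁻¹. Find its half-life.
t½ = ln(2)/λ = 9.025e5 days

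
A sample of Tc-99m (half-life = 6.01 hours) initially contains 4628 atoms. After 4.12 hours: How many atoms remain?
N = N₀(1/2)^(t/t½) = 2878 atoms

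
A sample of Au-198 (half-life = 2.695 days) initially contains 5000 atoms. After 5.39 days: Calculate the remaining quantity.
N = N₀(1/2)^(t/t½) = 1250 atoms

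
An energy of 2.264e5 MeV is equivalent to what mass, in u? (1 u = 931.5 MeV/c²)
m = E/c² = 243 u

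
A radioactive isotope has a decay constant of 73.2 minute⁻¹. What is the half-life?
t½ = ln(2)/λ = 0.009469 minutes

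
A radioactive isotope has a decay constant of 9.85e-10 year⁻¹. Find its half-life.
t½ = ln(2)/λ = 7.037e8 years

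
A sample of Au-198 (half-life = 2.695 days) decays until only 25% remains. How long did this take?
t = t½ × log₂(N₀/N) = 5.39 days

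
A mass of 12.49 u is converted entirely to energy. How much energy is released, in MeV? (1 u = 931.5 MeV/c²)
E = mc² = 11630 MeV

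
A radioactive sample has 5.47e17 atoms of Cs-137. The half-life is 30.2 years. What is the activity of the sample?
A = λN = 1.255e16 decays/year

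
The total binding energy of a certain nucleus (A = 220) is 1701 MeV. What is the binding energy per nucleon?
B.E./A = 1701/220 = 7.732 MeV/nucleon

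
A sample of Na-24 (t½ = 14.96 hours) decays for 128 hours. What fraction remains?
N/N₀ = (1/2)^(t/t½) = 0.002657 = 0.266%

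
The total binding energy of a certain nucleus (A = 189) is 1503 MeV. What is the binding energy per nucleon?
B.E./A = 1503/189 = 7.952 MeV/nucleon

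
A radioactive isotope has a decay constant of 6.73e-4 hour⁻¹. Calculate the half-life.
t½ = ln(2)/λ = 1030 hours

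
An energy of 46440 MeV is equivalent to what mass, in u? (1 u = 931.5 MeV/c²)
m = E/c² = 49.86 u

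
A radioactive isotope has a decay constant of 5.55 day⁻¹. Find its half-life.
t½ = ln(2)/λ = 0.1249 days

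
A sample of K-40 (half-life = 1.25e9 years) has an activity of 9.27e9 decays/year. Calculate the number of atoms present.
N = A/λ = 1.672e19 atoms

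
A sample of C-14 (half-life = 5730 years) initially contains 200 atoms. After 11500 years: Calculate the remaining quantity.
N = N₀(1/2)^(t/t½) = 49.76 atoms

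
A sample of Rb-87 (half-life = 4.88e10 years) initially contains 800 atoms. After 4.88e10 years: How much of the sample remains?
N = N₀(1/2)^(t/t½) = 400 atoms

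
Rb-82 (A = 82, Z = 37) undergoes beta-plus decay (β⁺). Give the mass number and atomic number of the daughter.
Daughter: A = 82, Z = 36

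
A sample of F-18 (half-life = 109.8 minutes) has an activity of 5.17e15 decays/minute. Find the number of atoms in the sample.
N = A/λ = 8.19e17 atoms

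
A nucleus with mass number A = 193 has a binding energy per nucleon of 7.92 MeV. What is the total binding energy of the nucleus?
B.E. = 7.92 × 193 = 1529 MeV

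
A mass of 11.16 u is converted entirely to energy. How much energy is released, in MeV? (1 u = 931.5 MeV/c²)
E = mc² = 10400 MeV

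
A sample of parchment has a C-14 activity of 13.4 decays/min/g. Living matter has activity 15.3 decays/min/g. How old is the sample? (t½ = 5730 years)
Age = t½ × log₂(A₀/A) = 1096 years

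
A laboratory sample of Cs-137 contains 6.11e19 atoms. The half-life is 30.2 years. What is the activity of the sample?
A = λN = 1.402e18 decays/year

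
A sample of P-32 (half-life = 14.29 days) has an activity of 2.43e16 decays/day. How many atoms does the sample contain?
N = A/λ = 5.01e17 atoms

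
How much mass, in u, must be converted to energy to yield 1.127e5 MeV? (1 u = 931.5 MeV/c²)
m = E/c² = 121 u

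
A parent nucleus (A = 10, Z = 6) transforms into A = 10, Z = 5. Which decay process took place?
ΔA = 0, ΔZ = -1 ⇒ beta-plus decay (β⁺) or electron capture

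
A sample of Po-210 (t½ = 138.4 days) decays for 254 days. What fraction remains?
N/N₀ = (1/2)^(t/t½) = 0.2802 = 28%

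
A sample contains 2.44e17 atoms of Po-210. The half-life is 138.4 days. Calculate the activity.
A = λN = 1.222e15 decays/day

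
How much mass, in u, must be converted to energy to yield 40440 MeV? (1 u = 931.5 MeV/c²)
m = E/c² = 43.41 u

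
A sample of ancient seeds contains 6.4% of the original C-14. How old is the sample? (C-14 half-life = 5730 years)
Age = t½ × log₂(1/ratio) = 22720 years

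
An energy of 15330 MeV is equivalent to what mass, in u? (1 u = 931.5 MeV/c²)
m = E/c² = 16.46 u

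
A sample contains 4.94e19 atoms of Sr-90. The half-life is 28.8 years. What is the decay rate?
A = λN = 1.189e18 decays/year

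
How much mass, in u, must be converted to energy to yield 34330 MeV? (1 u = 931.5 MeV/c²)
m = E/c² = 36.85 u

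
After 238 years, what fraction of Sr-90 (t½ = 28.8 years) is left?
N/N₀ = (1/2)^(t/t½) = 0.003253 = 0.325%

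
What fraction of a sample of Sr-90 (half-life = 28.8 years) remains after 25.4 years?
N/N₀ = (1/2)^(t/t½) = 0.5426 = 54.3%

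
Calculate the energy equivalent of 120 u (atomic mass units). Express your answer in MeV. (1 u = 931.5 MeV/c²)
E = mc² = 1.118e5 MeV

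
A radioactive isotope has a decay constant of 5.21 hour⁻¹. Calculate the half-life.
t½ = ln(2)/λ = 0.133 hours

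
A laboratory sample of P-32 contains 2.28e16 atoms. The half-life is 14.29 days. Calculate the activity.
A = λN = 1.106e15 decays/day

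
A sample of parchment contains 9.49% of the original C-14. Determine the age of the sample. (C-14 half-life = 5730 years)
Age = t½ × log₂(1/ratio) = 19470 years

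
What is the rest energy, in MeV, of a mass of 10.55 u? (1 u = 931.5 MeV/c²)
E = mc² = 9827 MeV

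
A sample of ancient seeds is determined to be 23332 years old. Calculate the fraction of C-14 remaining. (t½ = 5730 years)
N/N₀ = (1/2)^(t/t½) = 0.05946 = 5.95%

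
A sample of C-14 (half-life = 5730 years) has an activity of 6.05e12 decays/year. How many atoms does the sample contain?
N = A/λ = 5.001e16 atoms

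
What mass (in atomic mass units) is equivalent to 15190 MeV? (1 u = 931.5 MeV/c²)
m = E/c² = 16.31 u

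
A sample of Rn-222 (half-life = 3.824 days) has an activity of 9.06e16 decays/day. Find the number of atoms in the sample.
N = A/λ = 4.998e17 atoms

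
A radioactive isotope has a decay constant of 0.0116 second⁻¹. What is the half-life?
t½ = ln(2)/λ = 59.75 seconds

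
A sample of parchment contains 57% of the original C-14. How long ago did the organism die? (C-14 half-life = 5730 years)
Age = t½ × log₂(1/ratio) = 4647 years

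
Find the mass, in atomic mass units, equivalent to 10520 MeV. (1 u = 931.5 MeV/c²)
m = E/c² = 11.29 u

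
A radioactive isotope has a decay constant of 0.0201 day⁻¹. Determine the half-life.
t½ = ln(2)/λ = 34.48 days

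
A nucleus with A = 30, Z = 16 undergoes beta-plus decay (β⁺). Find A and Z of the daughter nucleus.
Daughter: A = 30, Z = 15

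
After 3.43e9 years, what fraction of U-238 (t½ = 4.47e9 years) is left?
N/N₀ = (1/2)^(t/t½) = 0.5875 = 58.8%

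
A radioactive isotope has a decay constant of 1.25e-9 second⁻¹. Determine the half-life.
t½ = ln(2)/λ = 5.545e8 seconds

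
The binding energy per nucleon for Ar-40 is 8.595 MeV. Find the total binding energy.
B.E. = 8.595 × 40 = 343.8 MeV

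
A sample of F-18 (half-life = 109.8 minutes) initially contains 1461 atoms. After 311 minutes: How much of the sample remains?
N = N₀(1/2)^(t/t½) = 205.1 atoms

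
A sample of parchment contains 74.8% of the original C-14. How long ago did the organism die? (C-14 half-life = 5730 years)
Age = t½ × log₂(1/ratio) = 2400 years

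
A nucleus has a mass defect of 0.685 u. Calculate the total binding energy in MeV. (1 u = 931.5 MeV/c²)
B.E. = Δm × 931.5 = 638.1 MeV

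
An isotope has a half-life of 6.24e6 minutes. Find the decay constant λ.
λ = ln(2)/t½ = 1.111e-7 minute⁻¹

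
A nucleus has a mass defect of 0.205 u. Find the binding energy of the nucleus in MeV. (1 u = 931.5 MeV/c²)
B.E. = Δm × 931.5 = 191 MeV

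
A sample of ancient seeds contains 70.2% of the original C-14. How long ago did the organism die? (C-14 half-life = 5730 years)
Age = t½ × log₂(1/ratio) = 2925 years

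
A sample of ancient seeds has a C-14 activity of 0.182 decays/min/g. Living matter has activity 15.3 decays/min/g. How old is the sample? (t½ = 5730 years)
Age = t½ × log₂(A₀/A) = 36630 years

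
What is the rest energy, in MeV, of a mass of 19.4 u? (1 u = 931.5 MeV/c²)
E = mc² = 18070 MeV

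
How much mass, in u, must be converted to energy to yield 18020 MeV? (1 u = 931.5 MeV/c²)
m = E/c² = 19.35 u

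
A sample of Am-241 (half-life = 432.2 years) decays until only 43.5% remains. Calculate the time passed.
t = t½ × log₂(N₀/N) = 519 years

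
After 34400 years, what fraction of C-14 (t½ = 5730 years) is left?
N/N₀ = (1/2)^(t/t½) = 0.01559 = 1.56%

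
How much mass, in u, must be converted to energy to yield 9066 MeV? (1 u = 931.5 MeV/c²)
m = E/c² = 9.733 u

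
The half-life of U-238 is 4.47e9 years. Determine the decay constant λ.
λ = ln(2)/t½ = 1.551e-10 year⁻¹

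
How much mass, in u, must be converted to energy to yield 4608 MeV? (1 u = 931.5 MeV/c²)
m = E/c² = 4.947 u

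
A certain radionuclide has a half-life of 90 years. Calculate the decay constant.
λ = ln(2)/t½ = 0.007702 year⁻¹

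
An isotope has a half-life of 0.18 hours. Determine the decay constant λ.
λ = ln(2)/t½ = 3.851 hour⁻¹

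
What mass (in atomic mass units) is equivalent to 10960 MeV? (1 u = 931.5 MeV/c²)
m = E/c² = 11.77 u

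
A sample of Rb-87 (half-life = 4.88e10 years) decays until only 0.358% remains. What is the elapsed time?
t = t½ × log₂(N₀/N) = 3.965e11 years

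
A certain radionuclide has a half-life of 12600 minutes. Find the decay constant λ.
λ = ln(2)/t½ = 5.501e-5 minute⁻¹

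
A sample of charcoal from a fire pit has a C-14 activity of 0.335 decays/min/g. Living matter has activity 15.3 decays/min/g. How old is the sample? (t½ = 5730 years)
Age = t½ × log₂(A₀/A) = 31590 years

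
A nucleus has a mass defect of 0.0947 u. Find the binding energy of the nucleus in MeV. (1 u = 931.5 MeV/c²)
B.E. = Δm × 931.5 = 88.21 MeV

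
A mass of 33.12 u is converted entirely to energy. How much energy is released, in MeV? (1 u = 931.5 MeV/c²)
E = mc² = 30850 MeV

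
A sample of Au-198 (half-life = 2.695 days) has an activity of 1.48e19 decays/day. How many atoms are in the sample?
N = A/λ = 5.754e19 atoms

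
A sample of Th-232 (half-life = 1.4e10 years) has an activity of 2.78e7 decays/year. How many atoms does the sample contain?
N = A/λ = 5.615e17 atoms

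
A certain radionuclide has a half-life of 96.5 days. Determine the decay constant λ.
λ = ln(2)/t½ = 0.007183 day⁻¹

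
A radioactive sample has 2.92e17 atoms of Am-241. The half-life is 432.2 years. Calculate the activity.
A = λN = 4.683e14 decays/year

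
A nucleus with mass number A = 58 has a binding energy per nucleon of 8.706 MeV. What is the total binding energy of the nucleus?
B.E. = 8.706 × 58 = 504.9 MeV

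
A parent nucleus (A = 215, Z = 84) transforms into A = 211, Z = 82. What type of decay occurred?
ΔA = -4, ΔZ = -2 ⇒ alpha decay (α)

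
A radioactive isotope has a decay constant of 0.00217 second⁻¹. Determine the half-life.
t½ = ln(2)/λ = 319.4 seconds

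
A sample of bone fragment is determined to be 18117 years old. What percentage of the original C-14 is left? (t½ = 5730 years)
N/N₀ = (1/2)^(t/t½) = 0.1117 = 11.2%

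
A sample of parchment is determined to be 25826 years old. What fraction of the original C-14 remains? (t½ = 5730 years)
N/N₀ = (1/2)^(t/t½) = 0.04398 = 4.4%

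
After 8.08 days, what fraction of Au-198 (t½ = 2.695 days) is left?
N/N₀ = (1/2)^(t/t½) = 0.1252 = 12.5%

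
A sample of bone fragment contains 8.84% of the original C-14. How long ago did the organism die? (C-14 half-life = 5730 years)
Age = t½ × log₂(1/ratio) = 20050 years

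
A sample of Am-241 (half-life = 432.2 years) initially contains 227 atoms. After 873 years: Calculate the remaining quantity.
N = N₀(1/2)^(t/t½) = 55.97 atoms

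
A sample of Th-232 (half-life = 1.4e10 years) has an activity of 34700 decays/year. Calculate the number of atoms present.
N = A/λ = 7.009e14 atoms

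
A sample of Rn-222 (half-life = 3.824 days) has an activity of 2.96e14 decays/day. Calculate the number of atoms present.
N = A/λ = 1.633e15 atoms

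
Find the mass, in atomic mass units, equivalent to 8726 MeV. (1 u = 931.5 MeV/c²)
m = E/c² = 9.368 u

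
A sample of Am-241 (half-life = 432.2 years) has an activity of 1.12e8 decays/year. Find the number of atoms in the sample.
N = A/λ = 6.984e10 atoms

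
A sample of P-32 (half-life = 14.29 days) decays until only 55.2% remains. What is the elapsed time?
t = t½ × log₂(N₀/N) = 12.25 days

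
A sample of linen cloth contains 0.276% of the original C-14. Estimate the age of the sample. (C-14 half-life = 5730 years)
Age = t½ × log₂(1/ratio) = 48710 years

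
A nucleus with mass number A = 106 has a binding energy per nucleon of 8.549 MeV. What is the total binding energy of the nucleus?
B.E. = 8.549 × 106 = 906.2 MeV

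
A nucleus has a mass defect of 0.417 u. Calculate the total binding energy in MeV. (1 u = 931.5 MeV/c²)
B.E. = Δm × 931.5 = 388.4 MeV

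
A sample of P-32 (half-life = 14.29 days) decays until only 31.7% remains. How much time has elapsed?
t = t½ × log₂(N₀/N) = 23.68 days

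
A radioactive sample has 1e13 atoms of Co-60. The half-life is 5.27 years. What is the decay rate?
A = λN = 1.315e12 decays/year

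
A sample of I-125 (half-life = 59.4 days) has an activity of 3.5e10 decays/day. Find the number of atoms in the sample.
N = A/λ = 2.999e12 atoms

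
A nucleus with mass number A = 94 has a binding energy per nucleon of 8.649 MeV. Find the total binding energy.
B.E. = 8.649 × 94 = 813 MeV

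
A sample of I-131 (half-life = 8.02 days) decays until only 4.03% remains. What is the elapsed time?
t = t½ × log₂(N₀/N) = 37.16 days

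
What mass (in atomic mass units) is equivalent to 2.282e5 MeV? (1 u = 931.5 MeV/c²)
m = E/c² = 245 u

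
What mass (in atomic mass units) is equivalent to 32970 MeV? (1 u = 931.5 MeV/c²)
m = E/c² = 35.39 u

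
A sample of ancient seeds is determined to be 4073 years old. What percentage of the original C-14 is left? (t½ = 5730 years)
N/N₀ = (1/2)^(t/t½) = 0.611 = 61.1%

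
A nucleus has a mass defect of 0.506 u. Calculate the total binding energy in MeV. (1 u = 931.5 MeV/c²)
B.E. = Δm × 931.5 = 471.3 MeV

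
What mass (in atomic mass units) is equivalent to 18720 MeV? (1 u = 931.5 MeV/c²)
m = E/c² = 20.1 u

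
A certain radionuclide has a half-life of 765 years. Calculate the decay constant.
λ = ln(2)/t½ = 9.061e-4 year⁻¹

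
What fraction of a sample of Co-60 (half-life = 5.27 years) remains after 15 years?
N/N₀ = (1/2)^(t/t½) = 0.1391 = 13.9%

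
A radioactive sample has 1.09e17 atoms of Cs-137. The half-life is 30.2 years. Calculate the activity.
A = λN = 2.502e15 decays/year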